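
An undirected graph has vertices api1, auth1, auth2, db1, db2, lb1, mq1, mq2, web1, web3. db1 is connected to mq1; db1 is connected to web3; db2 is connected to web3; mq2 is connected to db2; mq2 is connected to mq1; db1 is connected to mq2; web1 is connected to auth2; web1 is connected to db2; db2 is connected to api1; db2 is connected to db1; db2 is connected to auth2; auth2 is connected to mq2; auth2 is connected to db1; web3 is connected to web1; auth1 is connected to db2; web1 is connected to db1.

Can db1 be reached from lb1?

lb1 has no edges, so nothing is reachable from it.

No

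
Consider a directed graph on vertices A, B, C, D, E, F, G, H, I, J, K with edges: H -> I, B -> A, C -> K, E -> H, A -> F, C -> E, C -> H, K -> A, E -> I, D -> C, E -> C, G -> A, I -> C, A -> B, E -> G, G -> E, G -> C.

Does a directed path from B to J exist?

No

Explore from B.
Distance 1: reach A.
Distance 2: reach F.
The search from B is exhausted; no directed path reaches J.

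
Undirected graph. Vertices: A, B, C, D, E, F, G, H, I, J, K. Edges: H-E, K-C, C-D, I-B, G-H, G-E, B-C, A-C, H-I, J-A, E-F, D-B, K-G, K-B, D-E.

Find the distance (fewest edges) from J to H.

5

Distance 0: J.
Distance 1: A.
Distance 2: C.
Distance 3: B, D, K.
Distance 4: E, G, I.
Distance 5: F, H — contains H.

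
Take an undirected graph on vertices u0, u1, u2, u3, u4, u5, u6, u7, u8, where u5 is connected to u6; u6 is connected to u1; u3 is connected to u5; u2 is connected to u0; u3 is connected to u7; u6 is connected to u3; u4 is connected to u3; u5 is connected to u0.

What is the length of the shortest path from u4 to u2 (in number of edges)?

4

Distance 0: u4.
Distance 1: u3.
Distance 2: u5, u6, u7.
Distance 3: u0, u1.
Distance 4: u2 — contains u2.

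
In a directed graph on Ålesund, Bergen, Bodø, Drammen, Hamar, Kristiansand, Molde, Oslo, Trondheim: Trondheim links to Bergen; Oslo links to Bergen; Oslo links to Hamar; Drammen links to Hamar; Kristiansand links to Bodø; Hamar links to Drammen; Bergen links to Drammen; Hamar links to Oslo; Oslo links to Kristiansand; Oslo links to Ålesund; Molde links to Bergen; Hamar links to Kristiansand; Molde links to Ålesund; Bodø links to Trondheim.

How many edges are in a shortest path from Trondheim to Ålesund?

5

Distance 0: Trondheim.
Distance 1: Bergen.
Distance 2: Drammen.
Distance 3: Hamar.
Distance 4: Kristiansand, Oslo.
Distance 5: Ålesund, Bodø — contains Ålesund.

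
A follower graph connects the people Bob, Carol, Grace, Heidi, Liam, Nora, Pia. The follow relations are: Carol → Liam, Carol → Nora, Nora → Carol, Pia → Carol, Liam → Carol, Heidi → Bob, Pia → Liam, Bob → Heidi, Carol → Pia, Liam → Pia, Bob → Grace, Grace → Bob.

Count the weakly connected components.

2

From Bob: component {Bob, Grace, Heidi}.
From Carol: component {Carol, Liam, Nora, Pia}.
That's 2 components.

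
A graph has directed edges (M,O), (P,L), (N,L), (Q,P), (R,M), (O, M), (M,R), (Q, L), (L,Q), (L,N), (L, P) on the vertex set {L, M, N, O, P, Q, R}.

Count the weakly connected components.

2

From L: component {L, N, P, Q}.
From M: component {M, O, R}.
That's 2 components.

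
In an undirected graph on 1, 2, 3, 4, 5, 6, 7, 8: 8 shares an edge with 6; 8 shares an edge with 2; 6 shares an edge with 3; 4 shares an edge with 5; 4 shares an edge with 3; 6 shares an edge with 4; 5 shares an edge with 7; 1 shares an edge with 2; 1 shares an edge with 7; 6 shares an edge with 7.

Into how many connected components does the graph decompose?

From 1: component {1, 2, 3, 4, 5, 6, 7, 8}.
That's 1 component.

1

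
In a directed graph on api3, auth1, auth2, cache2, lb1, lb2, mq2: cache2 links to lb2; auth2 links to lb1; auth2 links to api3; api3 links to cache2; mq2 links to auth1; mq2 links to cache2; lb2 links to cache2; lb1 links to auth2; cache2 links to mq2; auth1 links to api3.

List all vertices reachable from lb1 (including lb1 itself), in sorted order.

api3, auth1, auth2, cache2, lb1, lb2, mq2

Start at lb1.
Its neighbours: auth2.
Then their neighbours: api3.
Then next layer: cache2.
Then next layer: lb2, mq2.
Then next layer: auth1.
Every vertex is now reached.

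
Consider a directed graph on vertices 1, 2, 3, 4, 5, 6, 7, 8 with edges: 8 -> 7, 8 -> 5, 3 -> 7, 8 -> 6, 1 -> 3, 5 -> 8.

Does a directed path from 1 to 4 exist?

Explore from 1.
Distance 1: reach 3.
Distance 2: reach 7.
The search from 1 is exhausted; no directed path reaches 4.

No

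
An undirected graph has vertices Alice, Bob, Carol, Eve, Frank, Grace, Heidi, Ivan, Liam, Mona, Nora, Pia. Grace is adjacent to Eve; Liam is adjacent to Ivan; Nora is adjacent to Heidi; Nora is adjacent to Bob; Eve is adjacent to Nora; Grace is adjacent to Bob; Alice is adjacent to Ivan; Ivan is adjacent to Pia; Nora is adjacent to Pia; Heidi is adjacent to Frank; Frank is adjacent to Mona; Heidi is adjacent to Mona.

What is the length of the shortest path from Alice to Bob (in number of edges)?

4

Distance 0: Alice.
Distance 1: Ivan.
Distance 2: Liam, Pia.
Distance 3: Nora.
Distance 4: Bob, Eve, Heidi — contains Bob.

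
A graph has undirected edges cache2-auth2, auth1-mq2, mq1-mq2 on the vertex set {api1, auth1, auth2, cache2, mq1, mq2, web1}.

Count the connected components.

From api1: component {api1}.
From auth1: component {auth1, mq1, mq2}.
From auth2: component {auth2, cache2}.
From web1: component {web1}.
That's 4 components.

4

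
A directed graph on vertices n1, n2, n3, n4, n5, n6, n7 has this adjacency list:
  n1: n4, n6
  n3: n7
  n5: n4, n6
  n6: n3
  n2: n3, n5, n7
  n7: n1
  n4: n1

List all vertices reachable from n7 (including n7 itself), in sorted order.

n1, n3, n4, n6, n7

Start at n7.
Its neighbours: n1.
Then their neighbours: n4, n6.
Then next layer: n3.
Nothing further is reachable.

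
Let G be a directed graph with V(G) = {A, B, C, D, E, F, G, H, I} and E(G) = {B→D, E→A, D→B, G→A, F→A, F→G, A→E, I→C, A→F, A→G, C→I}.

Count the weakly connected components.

4

From A: component {A, E, F, G}.
From B: component {B, D}.
From C: component {C, I}.
From H: component {H}.
That's 4 components.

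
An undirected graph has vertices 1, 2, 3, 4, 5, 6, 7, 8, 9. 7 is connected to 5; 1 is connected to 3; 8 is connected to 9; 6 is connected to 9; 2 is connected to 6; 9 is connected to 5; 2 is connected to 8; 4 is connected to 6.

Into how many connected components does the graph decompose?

2

From 1: component {1, 3}.
From 2: component {2, 4, 5, 6, 7, 8, 9}.
That's 2 components.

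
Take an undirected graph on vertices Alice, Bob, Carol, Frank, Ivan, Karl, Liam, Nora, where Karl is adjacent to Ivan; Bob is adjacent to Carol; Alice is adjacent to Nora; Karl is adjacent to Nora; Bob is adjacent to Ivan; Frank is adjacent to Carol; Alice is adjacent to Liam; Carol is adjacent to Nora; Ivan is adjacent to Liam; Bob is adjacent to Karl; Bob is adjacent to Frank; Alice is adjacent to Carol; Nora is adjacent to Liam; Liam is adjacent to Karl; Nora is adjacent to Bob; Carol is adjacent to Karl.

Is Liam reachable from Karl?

Yes

Explore from Karl.
Distance 1: reach Bob, Carol, Ivan, Liam, Nora.
Found Liam.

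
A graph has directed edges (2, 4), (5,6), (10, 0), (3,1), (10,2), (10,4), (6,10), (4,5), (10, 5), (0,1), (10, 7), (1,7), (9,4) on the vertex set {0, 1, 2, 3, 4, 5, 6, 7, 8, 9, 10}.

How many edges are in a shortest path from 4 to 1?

5

Distance 0: 4.
Distance 1: 5.
Distance 2: 6.
Distance 3: 10.
Distance 4: 0, 2, 7.
Distance 5: 1 — contains 1.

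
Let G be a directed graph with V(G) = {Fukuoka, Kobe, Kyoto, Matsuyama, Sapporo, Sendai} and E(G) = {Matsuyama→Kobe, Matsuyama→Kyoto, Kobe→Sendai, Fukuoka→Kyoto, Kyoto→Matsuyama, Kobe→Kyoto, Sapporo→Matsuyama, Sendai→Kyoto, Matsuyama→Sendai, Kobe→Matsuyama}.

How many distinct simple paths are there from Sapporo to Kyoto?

Sapporo→Matsuyama→Kobe→Kyoto
Sapporo→Matsuyama→Kobe→Sendai→Kyoto
Sapporo→Matsuyama→Kyoto
Sapporo→Matsuyama→Sendai→Kyoto

4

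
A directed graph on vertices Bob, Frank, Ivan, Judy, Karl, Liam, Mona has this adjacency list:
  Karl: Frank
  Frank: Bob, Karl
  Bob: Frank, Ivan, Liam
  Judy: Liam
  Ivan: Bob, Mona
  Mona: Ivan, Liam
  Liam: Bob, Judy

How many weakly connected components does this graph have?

From Bob: component {Bob, Frank, Ivan, Judy, Karl, Liam, Mona}.
That's 1 component.

1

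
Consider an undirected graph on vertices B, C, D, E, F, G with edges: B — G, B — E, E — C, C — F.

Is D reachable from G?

Explore from G.
Distance 1: reach B.
Distance 2: reach E.
Distance 3: reach C.
Distance 4: reach F.
The search is exhausted without reaching D; it lies in a different component.

No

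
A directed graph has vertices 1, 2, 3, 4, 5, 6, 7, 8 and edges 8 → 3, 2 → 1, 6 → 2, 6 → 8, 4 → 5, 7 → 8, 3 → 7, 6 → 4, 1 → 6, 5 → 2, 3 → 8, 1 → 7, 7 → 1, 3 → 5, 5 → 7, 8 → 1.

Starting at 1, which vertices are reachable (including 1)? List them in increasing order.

Start at 1.
Its neighbours: 6, 7.
Then their neighbours: 2, 4, 8.
Then next layer: 3, 5.
Every vertex is now reached.

1, 2, 3, 4, 5, 6, 7, 8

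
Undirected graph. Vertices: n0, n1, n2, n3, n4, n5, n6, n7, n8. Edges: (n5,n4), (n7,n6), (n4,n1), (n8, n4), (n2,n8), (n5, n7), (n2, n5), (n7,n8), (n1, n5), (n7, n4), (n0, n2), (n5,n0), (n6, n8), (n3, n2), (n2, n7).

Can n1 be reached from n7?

Yes

Explore from n7.
Distance 1: reach n2, n4, n5, n6, n8.
Distance 2: reach n0, n1, n3.
Found n1.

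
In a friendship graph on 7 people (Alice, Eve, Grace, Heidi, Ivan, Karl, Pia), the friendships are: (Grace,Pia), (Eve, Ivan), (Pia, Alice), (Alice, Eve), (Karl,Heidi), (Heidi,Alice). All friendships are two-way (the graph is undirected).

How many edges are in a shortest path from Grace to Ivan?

4

Distance 0: Grace.
Distance 1: Pia.
Distance 2: Alice.
Distance 3: Eve, Heidi.
Distance 4: Ivan, Karl — contains Ivan.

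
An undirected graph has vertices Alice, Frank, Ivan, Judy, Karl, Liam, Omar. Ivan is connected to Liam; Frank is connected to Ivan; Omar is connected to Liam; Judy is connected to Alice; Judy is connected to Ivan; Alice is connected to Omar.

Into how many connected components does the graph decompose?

2

From Alice: component {Alice, Frank, Ivan, Judy, Liam, Omar}.
From Karl: component {Karl}.
That's 2 components.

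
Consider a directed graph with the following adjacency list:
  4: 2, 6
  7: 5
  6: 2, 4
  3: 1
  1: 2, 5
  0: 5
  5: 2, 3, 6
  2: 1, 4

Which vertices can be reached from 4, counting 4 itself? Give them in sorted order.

Start at 4.
Its neighbours: 2, 6.
Then their neighbours: 1.
Then next layer: 5.
Then next layer: 3.
Nothing further is reachable.

1, 2, 3, 4, 5, 6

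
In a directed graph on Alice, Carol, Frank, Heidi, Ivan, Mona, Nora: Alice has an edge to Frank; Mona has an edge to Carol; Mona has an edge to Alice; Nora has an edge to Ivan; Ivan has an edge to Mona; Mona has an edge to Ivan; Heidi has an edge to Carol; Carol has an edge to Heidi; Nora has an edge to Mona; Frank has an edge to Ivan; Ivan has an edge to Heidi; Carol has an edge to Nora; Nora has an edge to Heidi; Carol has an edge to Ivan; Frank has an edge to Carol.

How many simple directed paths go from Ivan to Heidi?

Ivan→Heidi
Ivan→Mona→Alice→Frank→Carol→Heidi
Ivan→Mona→Alice→Frank→Carol→Nora→Heidi
Ivan→Mona→Carol→Heidi
Ivan→Mona→Carol→Nora→Heidi

5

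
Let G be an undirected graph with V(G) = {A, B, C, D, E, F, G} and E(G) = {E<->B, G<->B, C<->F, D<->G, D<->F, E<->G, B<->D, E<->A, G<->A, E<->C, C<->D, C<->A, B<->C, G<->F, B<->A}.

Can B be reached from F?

Explore from F.
Distance 1: reach C, D, G.
Distance 2: reach A, B, E.
Found B.

Yes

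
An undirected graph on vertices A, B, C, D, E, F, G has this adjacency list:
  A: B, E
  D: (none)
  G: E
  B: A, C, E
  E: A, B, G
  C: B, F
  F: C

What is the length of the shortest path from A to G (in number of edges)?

2

Distance 0: A.
Distance 1: B, E.
Distance 2: C, G — contains G.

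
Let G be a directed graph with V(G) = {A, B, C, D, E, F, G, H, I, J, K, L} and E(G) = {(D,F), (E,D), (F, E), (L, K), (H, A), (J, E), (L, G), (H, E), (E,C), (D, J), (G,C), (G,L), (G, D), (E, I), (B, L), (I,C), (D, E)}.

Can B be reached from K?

No

K has no outgoing edges, so nothing is reachable from it.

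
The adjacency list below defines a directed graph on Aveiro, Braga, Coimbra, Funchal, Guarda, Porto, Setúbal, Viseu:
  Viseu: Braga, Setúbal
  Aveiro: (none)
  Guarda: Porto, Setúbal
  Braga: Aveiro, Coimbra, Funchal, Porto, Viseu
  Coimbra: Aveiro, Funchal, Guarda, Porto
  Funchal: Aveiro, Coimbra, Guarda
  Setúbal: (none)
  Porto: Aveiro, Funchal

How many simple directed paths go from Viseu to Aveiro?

16

Viseu→Braga→Aveiro
Viseu→Braga→Coimbra→Aveiro
Viseu→Braga→Coimbra→Funchal→Aveiro
Viseu→Braga→Coimbra→Funchal→Guarda→Porto→Aveiro
Viseu→Braga→Coimbra→Guarda→Porto→Aveiro
Viseu→Braga→Coimbra→Guarda→Porto→Funchal→Aveiro
Viseu→Braga→Coimbra→Porto→Aveiro
Viseu→Braga→Coimbra→Porto→Funchal→Aveiro
... and 8 more.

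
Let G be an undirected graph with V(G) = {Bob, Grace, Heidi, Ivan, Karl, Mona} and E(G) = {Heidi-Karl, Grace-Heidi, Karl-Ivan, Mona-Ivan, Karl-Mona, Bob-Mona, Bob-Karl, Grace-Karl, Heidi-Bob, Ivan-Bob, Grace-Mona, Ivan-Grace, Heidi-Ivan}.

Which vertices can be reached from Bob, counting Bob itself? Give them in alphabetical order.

Bob, Grace, Heidi, Ivan, Karl, Mona

Start at Bob.
Its neighbours: Heidi, Ivan, Karl, Mona.
Then their neighbours: Grace.
Every vertex is now reached.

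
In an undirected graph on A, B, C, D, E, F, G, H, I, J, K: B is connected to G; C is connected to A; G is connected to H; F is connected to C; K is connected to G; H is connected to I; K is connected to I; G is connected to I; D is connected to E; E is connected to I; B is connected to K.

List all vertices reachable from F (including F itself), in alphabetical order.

A, C, F

Start at F.
Its neighbours: C.
Then their neighbours: A.
Nothing further is reachable.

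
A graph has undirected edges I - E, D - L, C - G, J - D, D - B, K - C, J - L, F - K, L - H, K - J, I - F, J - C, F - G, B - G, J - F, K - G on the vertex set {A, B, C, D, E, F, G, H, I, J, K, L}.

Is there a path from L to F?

Yes

Explore from L.
Distance 1: reach D, H, J.
Distance 2: reach B, C, F, K.
Found F.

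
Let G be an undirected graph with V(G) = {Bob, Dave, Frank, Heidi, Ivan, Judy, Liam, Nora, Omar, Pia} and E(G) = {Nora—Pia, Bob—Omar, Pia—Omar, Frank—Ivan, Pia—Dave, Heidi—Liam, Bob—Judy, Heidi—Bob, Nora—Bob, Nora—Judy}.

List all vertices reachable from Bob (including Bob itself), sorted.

Bob, Dave, Heidi, Judy, Liam, Nora, Omar, Pia

Start at Bob.
Its neighbours: Heidi, Judy, Nora, Omar.
Then their neighbours: Liam, Pia.
Then next layer: Dave.
Nothing further is reachable.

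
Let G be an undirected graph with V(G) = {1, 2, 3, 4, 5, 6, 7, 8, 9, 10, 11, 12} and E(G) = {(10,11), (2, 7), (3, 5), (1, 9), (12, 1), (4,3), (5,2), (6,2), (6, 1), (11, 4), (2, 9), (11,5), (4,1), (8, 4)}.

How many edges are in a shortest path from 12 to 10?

4

Distance 0: 12.
Distance 1: 1.
Distance 2: 4, 6, 9.
Distance 3: 2, 3, 8, 11.
Distance 4: 5, 7, 10 — contains 10.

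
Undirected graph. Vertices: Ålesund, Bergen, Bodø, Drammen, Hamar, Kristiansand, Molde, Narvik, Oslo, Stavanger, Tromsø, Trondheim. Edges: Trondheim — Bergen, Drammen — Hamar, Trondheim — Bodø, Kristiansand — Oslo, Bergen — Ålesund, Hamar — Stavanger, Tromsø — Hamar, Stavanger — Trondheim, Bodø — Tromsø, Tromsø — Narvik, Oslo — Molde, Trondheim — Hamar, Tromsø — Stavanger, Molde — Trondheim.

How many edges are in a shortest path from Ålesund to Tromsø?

4

Distance 0: Ålesund.
Distance 1: Bergen.
Distance 2: Trondheim.
Distance 3: Bodø, Hamar, Molde, Stavanger.
Distance 4: Drammen, Oslo, Tromsø — contains Tromsø.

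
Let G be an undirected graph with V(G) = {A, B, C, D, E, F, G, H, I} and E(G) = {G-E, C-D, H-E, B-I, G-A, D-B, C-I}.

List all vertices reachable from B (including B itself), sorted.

Start at B.
Its neighbours: D, I.
Then their neighbours: C.
Nothing further is reachable.

B, C, D, I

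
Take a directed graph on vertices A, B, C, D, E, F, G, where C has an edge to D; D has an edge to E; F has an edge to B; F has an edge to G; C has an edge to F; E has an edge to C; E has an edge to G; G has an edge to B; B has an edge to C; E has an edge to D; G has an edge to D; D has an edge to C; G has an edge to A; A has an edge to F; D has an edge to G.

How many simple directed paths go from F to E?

3

F→B→C→D→E
F→G→B→C→D→E
F→G→D→E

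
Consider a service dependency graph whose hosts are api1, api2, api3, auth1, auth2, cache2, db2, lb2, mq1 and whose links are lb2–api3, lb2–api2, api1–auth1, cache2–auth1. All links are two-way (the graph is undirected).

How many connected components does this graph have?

From api1: component {api1, auth1, cache2}.
From api2: component {api2, api3, lb2}.
From auth2: component {auth2}.
From db2: component {db2}.
From mq1: component {mq1}.
That's 5 components.

5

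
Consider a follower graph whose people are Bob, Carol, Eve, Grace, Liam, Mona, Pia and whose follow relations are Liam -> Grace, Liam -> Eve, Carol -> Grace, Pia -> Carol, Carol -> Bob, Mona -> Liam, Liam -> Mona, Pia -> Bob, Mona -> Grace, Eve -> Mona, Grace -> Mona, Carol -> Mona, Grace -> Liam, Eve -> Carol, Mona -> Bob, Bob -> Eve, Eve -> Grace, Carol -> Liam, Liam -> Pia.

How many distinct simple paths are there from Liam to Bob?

Liam→Eve→Carol→Bob
Liam→Eve→Carol→Grace→Mona→Bob
Liam→Eve→Carol→Mona→Bob
Liam→Eve→Grace→Mona→Bob
Liam→Eve→Mona→Bob
Liam→Grace→Mona→Bob
Liam→Mona→Bob
Liam→Pia→Bob
Liam→Pia→Carol→Bob
Liam→Pia→Carol→Grace→Mona→Bob
Liam→Pia→Carol→Mona→Bob

11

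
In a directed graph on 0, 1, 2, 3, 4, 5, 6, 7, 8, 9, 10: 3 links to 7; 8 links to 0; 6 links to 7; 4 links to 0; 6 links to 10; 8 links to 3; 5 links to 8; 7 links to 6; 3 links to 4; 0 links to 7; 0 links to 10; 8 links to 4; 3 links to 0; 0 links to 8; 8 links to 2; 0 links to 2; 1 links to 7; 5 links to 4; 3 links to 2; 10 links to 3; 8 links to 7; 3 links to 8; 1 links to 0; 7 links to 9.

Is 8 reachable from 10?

Explore from 10.
Distance 1: reach 3.
Distance 2: reach 0, 2, 4, 7, 8.
Found 8.

Yes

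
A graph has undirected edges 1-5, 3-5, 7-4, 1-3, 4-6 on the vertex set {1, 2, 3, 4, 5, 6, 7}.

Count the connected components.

3

From 1: component {1, 3, 5}.
From 2: component {2}.
From 4: component {4, 6, 7}.
That's 3 components.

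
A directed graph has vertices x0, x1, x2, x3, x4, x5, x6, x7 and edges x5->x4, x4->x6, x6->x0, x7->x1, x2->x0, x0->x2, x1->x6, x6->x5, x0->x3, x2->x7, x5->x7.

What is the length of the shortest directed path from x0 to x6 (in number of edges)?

4

Distance 0: x0.
Distance 1: x2, x3.
Distance 2: x7.
Distance 3: x1.
Distance 4: x6 — contains x6.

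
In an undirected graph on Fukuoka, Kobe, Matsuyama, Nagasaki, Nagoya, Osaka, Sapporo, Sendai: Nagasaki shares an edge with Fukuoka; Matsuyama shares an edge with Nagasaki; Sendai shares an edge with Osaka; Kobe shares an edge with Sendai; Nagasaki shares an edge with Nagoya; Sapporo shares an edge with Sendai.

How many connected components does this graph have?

2

From Fukuoka: component {Fukuoka, Matsuyama, Nagasaki, Nagoya}.
From Kobe: component {Kobe, Osaka, Sapporo, Sendai}.
That's 2 components.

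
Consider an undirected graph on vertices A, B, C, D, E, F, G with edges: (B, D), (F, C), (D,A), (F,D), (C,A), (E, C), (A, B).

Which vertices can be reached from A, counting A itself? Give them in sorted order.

A, B, C, D, E, F

Start at A.
Its neighbours: B, C, D.
Then their neighbours: E, F.
Nothing further is reachable.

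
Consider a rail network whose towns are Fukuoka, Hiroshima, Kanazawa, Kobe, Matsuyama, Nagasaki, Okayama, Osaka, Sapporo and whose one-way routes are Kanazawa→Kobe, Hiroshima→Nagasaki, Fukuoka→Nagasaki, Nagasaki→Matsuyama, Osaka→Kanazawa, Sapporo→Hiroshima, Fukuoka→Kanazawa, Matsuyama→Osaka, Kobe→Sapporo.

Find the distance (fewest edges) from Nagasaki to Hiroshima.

Distance 0: Nagasaki.
Distance 1: Matsuyama.
Distance 2: Osaka.
Distance 3: Kanazawa.
Distance 4: Kobe.
Distance 5: Sapporo.
Distance 6: Hiroshima — contains Hiroshima.

6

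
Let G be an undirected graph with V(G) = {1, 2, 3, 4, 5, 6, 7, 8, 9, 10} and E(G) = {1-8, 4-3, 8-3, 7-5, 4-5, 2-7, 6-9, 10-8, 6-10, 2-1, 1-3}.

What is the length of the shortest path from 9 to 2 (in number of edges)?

Distance 0: 9.
Distance 1: 6.
Distance 2: 10.
Distance 3: 8.
Distance 4: 1, 3.
Distance 5: 2, 4 — contains 2.

5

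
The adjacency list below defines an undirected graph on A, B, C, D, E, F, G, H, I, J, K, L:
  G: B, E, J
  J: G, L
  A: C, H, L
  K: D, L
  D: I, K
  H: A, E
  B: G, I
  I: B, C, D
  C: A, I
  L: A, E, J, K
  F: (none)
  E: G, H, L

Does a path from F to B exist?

F has no edges, so nothing is reachable from it.

No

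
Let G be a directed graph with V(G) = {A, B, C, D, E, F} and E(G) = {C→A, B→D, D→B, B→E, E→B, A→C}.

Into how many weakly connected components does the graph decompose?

From A: component {A, C}.
From B: component {B, D, E}.
From F: component {F}.
That's 3 components.

3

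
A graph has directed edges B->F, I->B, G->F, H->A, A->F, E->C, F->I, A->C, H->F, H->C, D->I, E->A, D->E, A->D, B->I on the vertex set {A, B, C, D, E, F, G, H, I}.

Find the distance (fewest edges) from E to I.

3

Distance 0: E.
Distance 1: A, C.
Distance 2: D, F.
Distance 3: I — contains I.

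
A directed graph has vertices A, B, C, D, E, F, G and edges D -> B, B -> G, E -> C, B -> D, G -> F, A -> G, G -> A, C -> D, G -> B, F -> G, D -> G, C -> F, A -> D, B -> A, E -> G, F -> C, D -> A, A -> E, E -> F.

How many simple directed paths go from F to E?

F→C→D→A→E
F→C→D→B→A→E
F→C→D→B→G→A→E
F→C→D→G→A→E
F→C→D→G→B→A→E
F→G→A→E
F→G→B→A→E
F→G→B→D→A→E

8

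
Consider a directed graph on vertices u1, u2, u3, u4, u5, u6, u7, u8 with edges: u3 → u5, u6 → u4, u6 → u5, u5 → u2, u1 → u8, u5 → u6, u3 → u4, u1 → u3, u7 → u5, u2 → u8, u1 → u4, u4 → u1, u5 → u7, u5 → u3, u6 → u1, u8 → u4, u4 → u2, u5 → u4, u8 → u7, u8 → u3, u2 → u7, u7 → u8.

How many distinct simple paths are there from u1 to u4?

14

u1→u3→u4
u1→u3→u5→u2→u7→u8→u4
u1→u3→u5→u2→u8→u4
u1→u3→u5→u4
u1→u3→u5→u6→u4
u1→u3→u5→u7→u8→u4
u1→u4
u1→u8→u3→u4
u1→u8→u3→u5→u4
u1→u8→u3→u5→u6→u4
u1→u8→u4
u1→u8→u7→u5→u3→u4
u1→u8→u7→u5→u4
u1→u8→u7→u5→u6→u4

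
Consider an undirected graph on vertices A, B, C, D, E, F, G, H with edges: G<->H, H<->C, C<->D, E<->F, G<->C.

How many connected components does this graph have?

4

From A: component {A}.
From B: component {B}.
From C: component {C, D, G, H}.
From E: component {E, F}.
That's 4 components.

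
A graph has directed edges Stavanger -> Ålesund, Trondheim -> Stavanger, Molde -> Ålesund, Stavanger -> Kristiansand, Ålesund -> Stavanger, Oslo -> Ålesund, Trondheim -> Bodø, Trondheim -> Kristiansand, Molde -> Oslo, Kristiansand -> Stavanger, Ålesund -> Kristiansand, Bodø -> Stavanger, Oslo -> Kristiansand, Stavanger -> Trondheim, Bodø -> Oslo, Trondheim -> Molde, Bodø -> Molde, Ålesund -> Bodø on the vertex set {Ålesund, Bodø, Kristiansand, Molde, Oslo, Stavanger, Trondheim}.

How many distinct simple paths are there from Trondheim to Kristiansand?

Trondheim→Bodø→Molde→Ålesund→Kristiansand
Trondheim→Bodø→Molde→Ålesund→Stavanger→Kristiansand
Trondheim→Bodø→Molde→Oslo→Ålesund→Kristiansand
Trondheim→Bodø→Molde→Oslo→Ålesund→Stavanger→Kristiansand
Trondheim→Bodø→Molde→Oslo→Kristiansand
Trondheim→Bodø→Oslo→Ålesund→Kristiansand
Trondheim→Bodø→Oslo→Ålesund→Stavanger→Kristiansand
Trondheim→Bodø→Oslo→Kristiansand
... and 15 more.

23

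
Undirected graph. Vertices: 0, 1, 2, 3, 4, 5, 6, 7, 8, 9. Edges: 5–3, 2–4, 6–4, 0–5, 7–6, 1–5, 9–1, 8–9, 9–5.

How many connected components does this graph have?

2

From 0: component {0, 1, 3, 5, 8, 9}.
From 2: component {2, 4, 6, 7}.
That's 2 components.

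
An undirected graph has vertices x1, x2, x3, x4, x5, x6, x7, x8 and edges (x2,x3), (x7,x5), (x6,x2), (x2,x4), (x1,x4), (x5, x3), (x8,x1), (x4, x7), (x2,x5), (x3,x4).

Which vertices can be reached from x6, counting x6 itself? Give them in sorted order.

Start at x6.
Its neighbours: x2.
Then their neighbours: x3, x4, x5.
Then next layer: x1, x7.
Then next layer: x8.
Every vertex is now reached.

x1, x2, x3, x4, x5, x6, x7, x8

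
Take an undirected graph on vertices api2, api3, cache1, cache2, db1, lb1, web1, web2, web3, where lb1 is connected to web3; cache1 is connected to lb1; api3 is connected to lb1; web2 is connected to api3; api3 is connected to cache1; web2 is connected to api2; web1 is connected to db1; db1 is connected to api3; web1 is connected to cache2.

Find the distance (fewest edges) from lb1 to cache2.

4

Distance 0: lb1.
Distance 1: api3, cache1, web3.
Distance 2: db1, web2.
Distance 3: api2, web1.
Distance 4: cache2 — contains cache2.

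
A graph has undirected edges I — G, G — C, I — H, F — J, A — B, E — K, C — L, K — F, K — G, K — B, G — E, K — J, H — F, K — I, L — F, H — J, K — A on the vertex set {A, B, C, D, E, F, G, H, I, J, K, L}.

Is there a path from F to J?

Yes

Explore from F.
Distance 1: reach H, J, K, L.
Found J.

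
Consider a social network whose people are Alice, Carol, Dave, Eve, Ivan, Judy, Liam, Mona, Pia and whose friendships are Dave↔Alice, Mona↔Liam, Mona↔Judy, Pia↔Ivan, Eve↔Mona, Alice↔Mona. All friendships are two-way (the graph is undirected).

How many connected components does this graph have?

From Alice: component {Alice, Dave, Eve, Judy, Liam, Mona}.
From Carol: component {Carol}.
From Ivan: component {Ivan, Pia}.
That's 3 components.

3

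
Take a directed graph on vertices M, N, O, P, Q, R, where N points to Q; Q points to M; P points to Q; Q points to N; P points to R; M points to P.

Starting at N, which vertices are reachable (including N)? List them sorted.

Start at N.
Its neighbours: Q.
Then their neighbours: M.
Then next layer: P.
Then next layer: R.
Nothing further is reachable.

M, N, P, Q, R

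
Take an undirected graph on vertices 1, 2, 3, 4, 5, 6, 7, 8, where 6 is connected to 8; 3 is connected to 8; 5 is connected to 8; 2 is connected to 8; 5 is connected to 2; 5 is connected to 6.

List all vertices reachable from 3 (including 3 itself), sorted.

Start at 3.
Its neighbours: 8.
Then their neighbours: 2, 5, 6.
Nothing further is reachable.

2, 3, 5, 6, 8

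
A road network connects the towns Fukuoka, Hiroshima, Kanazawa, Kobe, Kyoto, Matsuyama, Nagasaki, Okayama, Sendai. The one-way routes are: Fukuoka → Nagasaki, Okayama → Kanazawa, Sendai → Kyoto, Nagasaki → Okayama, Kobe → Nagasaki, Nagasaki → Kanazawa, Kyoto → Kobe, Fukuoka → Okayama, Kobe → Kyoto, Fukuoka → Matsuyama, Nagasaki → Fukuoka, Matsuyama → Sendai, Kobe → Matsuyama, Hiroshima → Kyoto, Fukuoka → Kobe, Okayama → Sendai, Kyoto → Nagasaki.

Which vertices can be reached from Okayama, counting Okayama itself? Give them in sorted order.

Start at Okayama.
Its neighbours: Kanazawa, Sendai.
Then their neighbours: Kyoto.
Then next layer: Kobe, Nagasaki.
Then next layer: Fukuoka, Matsuyama.
Nothing further is reachable.

Fukuoka, Kanazawa, Kobe, Kyoto, Matsuyama, Nagasaki, Okayama, Sendai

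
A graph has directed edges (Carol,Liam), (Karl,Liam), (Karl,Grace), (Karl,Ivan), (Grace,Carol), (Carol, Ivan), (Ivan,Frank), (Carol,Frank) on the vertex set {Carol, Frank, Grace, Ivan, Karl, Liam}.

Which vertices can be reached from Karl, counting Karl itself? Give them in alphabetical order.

Start at Karl.
Its neighbours: Grace, Ivan, Liam.
Then their neighbours: Carol, Frank.
Every vertex is now reached.

Carol, Frank, Grace, Ivan, Karl, Liam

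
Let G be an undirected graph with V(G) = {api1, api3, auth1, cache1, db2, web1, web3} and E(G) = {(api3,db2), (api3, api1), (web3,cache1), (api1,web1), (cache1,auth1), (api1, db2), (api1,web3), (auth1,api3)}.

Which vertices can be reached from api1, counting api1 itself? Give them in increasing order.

api1, api3, auth1, cache1, db2, web1, web3

Start at api1.
Its neighbours: api3, db2, web1, web3.
Then their neighbours: auth1, cache1.
Every vertex is now reached.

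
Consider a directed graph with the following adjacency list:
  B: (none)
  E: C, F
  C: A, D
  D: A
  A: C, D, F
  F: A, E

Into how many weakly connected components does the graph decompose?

From A: component {A, C, D, E, F}.
From B: component {B}.
That's 2 components.

2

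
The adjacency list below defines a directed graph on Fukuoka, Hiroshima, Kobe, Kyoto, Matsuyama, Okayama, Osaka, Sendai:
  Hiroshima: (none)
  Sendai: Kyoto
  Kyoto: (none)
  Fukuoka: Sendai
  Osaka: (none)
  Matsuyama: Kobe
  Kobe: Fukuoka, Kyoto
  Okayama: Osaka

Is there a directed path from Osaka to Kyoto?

No

Osaka has no outgoing edges, so nothing is reachable from it.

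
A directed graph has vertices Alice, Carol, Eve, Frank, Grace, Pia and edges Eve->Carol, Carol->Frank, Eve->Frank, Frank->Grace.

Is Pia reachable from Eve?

No

Explore from Eve.
Distance 1: reach Carol, Frank.
Distance 2: reach Grace.
The search from Eve is exhausted; no directed path reaches Pia.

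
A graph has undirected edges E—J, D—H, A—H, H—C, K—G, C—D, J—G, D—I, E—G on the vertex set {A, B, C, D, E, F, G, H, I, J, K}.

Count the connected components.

From A: component {A, C, D, H, I}.
From B: component {B}.
From E: component {E, G, J, K}.
From F: component {F}.
That's 4 components.

4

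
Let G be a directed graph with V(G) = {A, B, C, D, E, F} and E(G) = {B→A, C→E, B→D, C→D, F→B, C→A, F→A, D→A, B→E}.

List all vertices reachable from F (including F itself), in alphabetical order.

Start at F.
Its neighbours: A, B.
Then their neighbours: D, E.
Nothing further is reachable.

A, B, D, E, F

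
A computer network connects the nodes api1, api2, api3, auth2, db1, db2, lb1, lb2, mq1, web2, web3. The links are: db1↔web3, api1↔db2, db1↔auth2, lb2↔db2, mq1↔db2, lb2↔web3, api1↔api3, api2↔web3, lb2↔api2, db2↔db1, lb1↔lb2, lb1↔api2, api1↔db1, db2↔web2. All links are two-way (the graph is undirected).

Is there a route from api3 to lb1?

Explore from api3.
Distance 1: reach api1.
Distance 2: reach db1, db2.
Distance 3: reach auth2, lb2, mq1, web2, web3.
Distance 4: reach api2, lb1.
Found lb1.

Yes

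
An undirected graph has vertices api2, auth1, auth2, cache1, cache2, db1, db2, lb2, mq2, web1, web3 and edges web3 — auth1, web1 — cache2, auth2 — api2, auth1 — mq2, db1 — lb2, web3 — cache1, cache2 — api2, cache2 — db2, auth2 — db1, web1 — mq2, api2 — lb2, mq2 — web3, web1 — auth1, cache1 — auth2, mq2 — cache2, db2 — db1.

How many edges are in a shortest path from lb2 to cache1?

3

Distance 0: lb2.
Distance 1: api2, db1.
Distance 2: auth2, cache2, db2.
Distance 3: cache1, mq2, web1 — contains cache1.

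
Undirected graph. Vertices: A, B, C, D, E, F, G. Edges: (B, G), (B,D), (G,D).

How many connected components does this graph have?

From A: component {A}.
From B: component {B, D, G}.
From C: component {C}.
From E: component {E}.
From F: component {F}.
That's 5 components.

5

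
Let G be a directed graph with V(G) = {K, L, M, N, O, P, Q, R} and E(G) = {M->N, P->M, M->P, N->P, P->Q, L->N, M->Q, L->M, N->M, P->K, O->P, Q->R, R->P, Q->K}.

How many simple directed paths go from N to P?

N→M→P
N→M→Q→R→P
N→P

3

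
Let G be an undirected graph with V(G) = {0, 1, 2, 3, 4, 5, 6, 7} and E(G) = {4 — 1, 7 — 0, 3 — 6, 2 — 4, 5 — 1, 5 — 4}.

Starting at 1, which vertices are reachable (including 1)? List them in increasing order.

Start at 1.
Its neighbours: 4, 5.
Then their neighbours: 2.
Nothing further is reachable.

1, 2, 4, 5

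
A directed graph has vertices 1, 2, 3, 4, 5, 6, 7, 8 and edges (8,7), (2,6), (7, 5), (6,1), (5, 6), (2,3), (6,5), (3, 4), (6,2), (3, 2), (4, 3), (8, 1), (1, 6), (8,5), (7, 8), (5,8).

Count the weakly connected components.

1

From 1: component {1, 2, 3, 4, 5, 6, 7, 8}.
That's 1 component.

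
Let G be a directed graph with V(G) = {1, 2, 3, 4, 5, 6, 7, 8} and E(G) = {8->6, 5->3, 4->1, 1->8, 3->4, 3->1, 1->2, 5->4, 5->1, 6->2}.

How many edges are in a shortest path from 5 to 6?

Distance 0: 5.
Distance 1: 1, 3, 4.
Distance 2: 2, 8.
Distance 3: 6 — contains 6.

3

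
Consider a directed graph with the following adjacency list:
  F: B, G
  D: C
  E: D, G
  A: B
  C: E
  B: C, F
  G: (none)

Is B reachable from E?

No

Explore from E.
Distance 1: reach D, G.
Distance 2: reach C.
The search from E is exhausted; no directed path reaches B.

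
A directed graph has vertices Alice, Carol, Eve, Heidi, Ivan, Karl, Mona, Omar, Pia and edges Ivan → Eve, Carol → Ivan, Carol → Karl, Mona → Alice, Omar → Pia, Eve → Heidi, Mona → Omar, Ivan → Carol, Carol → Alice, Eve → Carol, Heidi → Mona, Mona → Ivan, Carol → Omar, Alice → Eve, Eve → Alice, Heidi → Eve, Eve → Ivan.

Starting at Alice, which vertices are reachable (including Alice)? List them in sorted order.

Start at Alice.
Its neighbours: Eve.
Then their neighbours: Carol, Heidi, Ivan.
Then next layer: Karl, Mona, Omar.
Then next layer: Pia.
Every vertex is now reached.

Alice, Carol, Eve, Heidi, Ivan, Karl, Mona, Omar, Pia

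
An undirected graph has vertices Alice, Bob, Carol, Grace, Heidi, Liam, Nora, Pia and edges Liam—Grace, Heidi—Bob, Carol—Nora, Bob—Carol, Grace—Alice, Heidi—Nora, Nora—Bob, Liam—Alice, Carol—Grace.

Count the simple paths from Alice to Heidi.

Alice–Grace–Carol–Bob–Heidi
Alice–Grace–Carol–Bob–Nora–Heidi
Alice–Grace–Carol–Nora–Bob–Heidi
Alice–Grace–Carol–Nora–Heidi
Alice–Liam–Grace–Carol–Bob–Heidi
Alice–Liam–Grace–Carol–Bob–Nora–Heidi
Alice–Liam–Grace–Carol–Nora–Bob–Heidi
Alice–Liam–Grace–Carol–Nora–Heidi

8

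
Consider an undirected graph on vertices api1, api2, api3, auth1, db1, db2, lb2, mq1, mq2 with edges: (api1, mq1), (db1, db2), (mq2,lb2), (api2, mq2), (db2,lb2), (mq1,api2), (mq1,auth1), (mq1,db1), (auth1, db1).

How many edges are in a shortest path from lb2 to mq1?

3

Distance 0: lb2.
Distance 1: db2, mq2.
Distance 2: api2, db1.
Distance 3: auth1, mq1 — contains mq1.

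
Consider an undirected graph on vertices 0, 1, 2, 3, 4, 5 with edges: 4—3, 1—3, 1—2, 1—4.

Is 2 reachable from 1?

Explore from 1.
Distance 1: reach 2, 3, 4.
Found 2.

Yes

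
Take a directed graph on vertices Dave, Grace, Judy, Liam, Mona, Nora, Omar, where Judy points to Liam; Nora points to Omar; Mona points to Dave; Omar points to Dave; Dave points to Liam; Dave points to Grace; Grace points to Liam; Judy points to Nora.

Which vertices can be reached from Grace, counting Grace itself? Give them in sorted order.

Start at Grace.
Its neighbours: Liam.
Nothing further is reachable.

Grace, Liam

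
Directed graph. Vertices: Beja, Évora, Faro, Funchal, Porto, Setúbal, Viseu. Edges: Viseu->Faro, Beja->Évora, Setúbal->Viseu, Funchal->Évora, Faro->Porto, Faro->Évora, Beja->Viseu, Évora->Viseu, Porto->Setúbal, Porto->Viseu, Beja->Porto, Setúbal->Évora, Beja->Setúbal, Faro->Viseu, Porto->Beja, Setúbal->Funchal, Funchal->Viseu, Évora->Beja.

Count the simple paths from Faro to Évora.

6

Faro→Évora
Faro→Porto→Beja→Évora
Faro→Porto→Beja→Setúbal→Évora
Faro→Porto→Beja→Setúbal→Funchal→Évora
Faro→Porto→Setúbal→Évora
Faro→Porto→Setúbal→Funchal→Évora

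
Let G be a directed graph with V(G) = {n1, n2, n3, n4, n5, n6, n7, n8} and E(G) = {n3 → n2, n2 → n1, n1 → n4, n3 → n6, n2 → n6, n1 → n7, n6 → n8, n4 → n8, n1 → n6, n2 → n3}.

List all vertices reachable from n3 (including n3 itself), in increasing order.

n1, n2, n3, n4, n6, n7, n8

Start at n3.
Its neighbours: n2, n6.
Then their neighbours: n1, n8.
Then next layer: n4, n7.
Nothing further is reachable.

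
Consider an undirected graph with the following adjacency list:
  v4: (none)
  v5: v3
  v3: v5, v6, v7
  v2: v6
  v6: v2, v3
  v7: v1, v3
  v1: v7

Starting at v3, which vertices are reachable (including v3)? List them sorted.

v1, v2, v3, v5, v6, v7

Start at v3.
Its neighbours: v5, v6, v7.
Then their neighbours: v1, v2.
Nothing further is reachable.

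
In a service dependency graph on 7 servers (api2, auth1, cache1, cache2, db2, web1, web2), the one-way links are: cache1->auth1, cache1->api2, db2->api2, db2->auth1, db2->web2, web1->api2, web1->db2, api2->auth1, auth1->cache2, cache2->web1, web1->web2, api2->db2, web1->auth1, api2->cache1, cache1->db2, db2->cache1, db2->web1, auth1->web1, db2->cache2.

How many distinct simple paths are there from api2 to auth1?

api2→auth1
api2→cache1→auth1
api2→cache1→db2→auth1
api2→cache1→db2→cache2→web1→auth1
api2→cache1→db2→web1→auth1
api2→db2→auth1
api2→db2→cache1→auth1
api2→db2→cache2→web1→auth1
api2→db2→web1→auth1

9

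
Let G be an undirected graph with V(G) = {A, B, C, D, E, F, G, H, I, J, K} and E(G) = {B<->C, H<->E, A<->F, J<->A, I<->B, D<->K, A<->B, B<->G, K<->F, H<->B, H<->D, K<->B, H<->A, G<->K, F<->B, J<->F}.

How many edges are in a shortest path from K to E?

Distance 0: K.
Distance 1: B, D, F, G.
Distance 2: A, C, H, I, J.
Distance 3: E — contains E.

3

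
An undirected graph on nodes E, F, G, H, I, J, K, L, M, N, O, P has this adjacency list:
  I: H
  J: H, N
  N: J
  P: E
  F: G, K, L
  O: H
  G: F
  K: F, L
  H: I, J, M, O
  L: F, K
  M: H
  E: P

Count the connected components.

3

From E: component {E, P}.
From F: component {F, G, K, L}.
From H: component {H, I, J, M, N, O}.
That's 3 components.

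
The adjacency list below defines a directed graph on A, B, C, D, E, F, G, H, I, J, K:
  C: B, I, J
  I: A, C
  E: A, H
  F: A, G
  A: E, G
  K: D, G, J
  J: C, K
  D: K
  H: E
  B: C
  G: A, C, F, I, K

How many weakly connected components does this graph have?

From A: component {A, B, C, D, E, F, G, H, I, J, K}.
That's 1 component.

1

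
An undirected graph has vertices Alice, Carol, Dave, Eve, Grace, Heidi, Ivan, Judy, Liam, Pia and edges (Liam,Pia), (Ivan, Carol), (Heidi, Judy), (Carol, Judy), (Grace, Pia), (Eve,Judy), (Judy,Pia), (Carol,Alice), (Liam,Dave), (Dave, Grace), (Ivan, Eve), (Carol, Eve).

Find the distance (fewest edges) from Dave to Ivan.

Distance 0: Dave.
Distance 1: Grace, Liam.
Distance 2: Pia.
Distance 3: Judy.
Distance 4: Carol, Eve, Heidi.
Distance 5: Alice, Ivan — contains Ivan.

5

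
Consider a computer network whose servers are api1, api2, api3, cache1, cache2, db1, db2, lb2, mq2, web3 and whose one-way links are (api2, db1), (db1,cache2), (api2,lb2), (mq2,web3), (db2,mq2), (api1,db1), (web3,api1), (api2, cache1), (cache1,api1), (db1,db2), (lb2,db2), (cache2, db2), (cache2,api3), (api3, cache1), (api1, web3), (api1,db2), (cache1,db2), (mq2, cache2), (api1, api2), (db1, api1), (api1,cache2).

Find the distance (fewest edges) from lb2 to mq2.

2

Distance 0: lb2.
Distance 1: db2.
Distance 2: mq2 — contains mq2.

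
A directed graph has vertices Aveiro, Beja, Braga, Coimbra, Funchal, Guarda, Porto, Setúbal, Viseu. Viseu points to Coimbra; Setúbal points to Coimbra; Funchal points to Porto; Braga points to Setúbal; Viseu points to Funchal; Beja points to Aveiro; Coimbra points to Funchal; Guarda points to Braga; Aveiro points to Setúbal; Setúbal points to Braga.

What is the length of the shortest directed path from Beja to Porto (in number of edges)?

Distance 0: Beja.
Distance 1: Aveiro.
Distance 2: Setúbal.
Distance 3: Braga, Coimbra.
Distance 4: Funchal.
Distance 5: Porto — contains Porto.

5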